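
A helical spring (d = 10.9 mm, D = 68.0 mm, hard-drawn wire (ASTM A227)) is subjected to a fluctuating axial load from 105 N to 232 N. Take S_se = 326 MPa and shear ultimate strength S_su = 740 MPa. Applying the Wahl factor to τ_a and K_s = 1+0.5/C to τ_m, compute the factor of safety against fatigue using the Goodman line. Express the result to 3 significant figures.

C = D/d = 68.0/10.9 = 6.2385; K_W = (4C−1)/(4C−4)+0.615/C = 1.2418; K_s = 1+0.5/C = 1.0801
F_a = (F_max−F_min)/2 = 63.5 N; F_m = (F_max+F_min)/2 = 168.5 N
τ_a = K_W·8F_aD/(πd³) = 1.2418 × 8.4907 = 10.543 MPa
τ_m = K_s·8F_mD/(πd³) = 1.0801 × 22.53 = 24.336 MPa
Goodman: 1/n_f = τ_a/S_se + τ_m/S_su = 10.543/326 + 24.336/740 = 0.03234 + 0.03289 = 0.065228
n_f = 1/0.065228 = 15.33

15.3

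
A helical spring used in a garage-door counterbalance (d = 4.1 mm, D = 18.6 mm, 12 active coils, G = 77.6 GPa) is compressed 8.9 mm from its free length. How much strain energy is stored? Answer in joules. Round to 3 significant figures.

1.41 J

k = Gd⁴/(8D³N_a) = (77.6×10³)(4.1⁴)/(8·18.6³·12) = 35.497 N/mm
U = ½kδ² = 0.5 × 35.497 × 8.9² = 1405.8 N·mm = 1.4058 J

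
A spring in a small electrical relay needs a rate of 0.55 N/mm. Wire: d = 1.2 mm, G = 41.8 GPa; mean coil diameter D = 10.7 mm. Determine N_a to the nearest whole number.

N_a = Gd⁴/(8D³k) = (41.8×10³ × 1.2⁴)/(8 × 10.7³ × 0.55)
    = 86676.5 / 5390.19 = 16.08 → 16 coils

16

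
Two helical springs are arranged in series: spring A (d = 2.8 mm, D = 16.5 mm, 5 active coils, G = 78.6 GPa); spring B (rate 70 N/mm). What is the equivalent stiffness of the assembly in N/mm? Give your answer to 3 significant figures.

19.4 N/mm

k_A = Gd⁴/(8D³N_a) = (78.6×10³)(2.8⁴)/(8·16.5³·5) = 26.887 N/mm
Series: 1/k_eq = 1/26.887 + 1/70 = 0.051478; k_eq = 19.426 N/mm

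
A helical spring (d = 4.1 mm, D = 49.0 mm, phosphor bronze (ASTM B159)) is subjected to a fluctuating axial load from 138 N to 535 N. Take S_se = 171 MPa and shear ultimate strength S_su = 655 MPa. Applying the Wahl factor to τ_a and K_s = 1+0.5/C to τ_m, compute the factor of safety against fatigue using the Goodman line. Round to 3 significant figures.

0.301

C = D/d = 49.0/4.1 = 11.9512; K_W = (4C−1)/(4C−4)+0.615/C = 1.1199; K_s = 1+0.5/C = 1.0418
F_a = (F_max−F_min)/2 = 198.5 N; F_m = (F_max+F_min)/2 = 336.5 N
τ_a = K_W·8F_aD/(πd³) = 1.1199 × 359.37 = 402.48 MPa
τ_m = K_s·8F_mD/(πd³) = 1.0418 × 609.21 = 634.7 MPa
Goodman: 1/n_f = τ_a/S_se + τ_m/S_su = 402.48/171 + 634.7/655 = 2.35367 + 0.96901 = 3.3227
n_f = 1/3.3227 = 0.301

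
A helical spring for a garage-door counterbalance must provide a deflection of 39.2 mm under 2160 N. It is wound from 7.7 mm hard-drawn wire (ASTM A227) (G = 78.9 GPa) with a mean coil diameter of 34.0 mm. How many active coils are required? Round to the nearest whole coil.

Required rate k = F/δ = 2160/39.2 = 55.102 N/mm
N_a = Gd⁴/(8D³k) = (78.9×10³ × 7.7⁴)/(8 × 34.0³ × 55.102)
    = 2.77357e+08 / 1.73258e+07 = 16.01 → 16 coils

16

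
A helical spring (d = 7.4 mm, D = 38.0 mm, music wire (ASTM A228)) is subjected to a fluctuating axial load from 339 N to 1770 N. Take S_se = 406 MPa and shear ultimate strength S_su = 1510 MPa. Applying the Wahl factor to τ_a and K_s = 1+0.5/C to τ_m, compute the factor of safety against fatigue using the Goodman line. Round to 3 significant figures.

1.37

C = D/d = 38.0/7.4 = 5.1351; K_W = (4C−1)/(4C−4)+0.615/C = 1.3011; K_s = 1+0.5/C = 1.0974
F_a = (F_max−F_min)/2 = 715.5 N; F_m = (F_max+F_min)/2 = 1054.5 N
τ_a = K_W·8F_aD/(πd³) = 1.3011 × 170.86 = 222.31 MPa
τ_m = K_s·8F_mD/(πd³) = 1.0974 × 251.81 = 276.33 MPa
Goodman: 1/n_f = τ_a/S_se + τ_m/S_su = 222.31/406 + 276.33/1510 = 0.54756 + 0.18300 = 0.73056
n_f = 1/0.73056 = 1.369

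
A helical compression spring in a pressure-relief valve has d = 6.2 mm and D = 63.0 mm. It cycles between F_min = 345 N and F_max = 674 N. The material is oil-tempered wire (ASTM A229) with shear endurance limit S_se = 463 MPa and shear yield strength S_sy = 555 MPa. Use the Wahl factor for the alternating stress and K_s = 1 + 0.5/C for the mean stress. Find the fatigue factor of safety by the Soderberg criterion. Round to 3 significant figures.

1.09

C = D/d = 63.0/6.2 = 10.1613; K_W = (4C−1)/(4C−4)+0.615/C = 1.1424; K_s = 1+0.5/C = 1.0492
F_a = (F_max−F_min)/2 = 164.5 N; F_m = (F_max+F_min)/2 = 509.5 N
τ_a = K_W·8F_aD/(πd³) = 1.1424 × 110.73 = 126.5 MPa
τ_m = K_s·8F_mD/(πd³) = 1.0492 × 342.96 = 359.84 MPa
Soderberg: 1/n_f = τ_a/S_se + τ_m/S_sy = 126.5/463 + 359.84/555 = 0.27322 + 0.64836 = 0.92158
n_f = 1/0.92158 = 1.085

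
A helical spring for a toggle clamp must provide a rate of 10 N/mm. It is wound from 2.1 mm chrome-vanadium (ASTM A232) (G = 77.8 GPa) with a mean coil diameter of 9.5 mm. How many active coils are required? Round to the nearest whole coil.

N_a = Gd⁴/(8D³k) = (77.8×10³ × 2.1⁴)/(8 × 9.5³ × 10)
    = 1.51306e+06 / 68590 = 22.06 → 22 coils

22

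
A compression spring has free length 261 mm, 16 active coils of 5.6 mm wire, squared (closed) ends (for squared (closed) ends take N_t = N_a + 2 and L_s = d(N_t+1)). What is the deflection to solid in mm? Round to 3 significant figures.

N_t = 18; L_s = 5.6·19 = 106.4 mm
δ_solid = L₀ − L_s = 261 − 106.4 = 154.6 mm

155 mm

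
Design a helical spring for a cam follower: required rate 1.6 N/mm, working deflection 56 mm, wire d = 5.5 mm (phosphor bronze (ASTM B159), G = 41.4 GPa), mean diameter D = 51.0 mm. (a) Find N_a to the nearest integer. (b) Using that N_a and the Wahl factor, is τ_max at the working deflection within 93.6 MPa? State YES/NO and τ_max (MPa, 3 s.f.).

(a) 22 coils; (b) YES, τ_max = 82.1 MPa

N_a = Gd⁴/(8D³k) = (41.4×10³)(5.5⁴)/(8·51.0³·1.6) = 22.31 → N_a = 22
Actual rate k = Gd⁴/(8D³·22) = 1.6227 N/mm
Working load F = kδ = 1.6227·56 = 90.869 N
C = 51.0/5.5 = 9.2727; K_W = (4C−1)/(4C−4)+0.615/C = 1.1570
τ_max = K_W·8FD/(πd³) = 1.1570·70.931 = 82.066 MPa
τ_max ≤ 93.6 MPa → acceptable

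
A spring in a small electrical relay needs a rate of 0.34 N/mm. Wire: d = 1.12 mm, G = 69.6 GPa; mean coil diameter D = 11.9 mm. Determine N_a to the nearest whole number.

24

N_a = Gd⁴/(8D³k) = (69.6×10³ × 1.12⁴)/(8 × 11.9³ × 0.34)
    = 109517 / 4583.63 = 23.89 → 24 coils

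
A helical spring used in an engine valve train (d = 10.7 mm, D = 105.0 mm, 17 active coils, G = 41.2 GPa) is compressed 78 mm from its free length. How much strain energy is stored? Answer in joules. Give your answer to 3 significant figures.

10.4 J

k = Gd⁴/(8D³N_a) = (41.2×10³)(10.7⁴)/(8·105.0³·17) = 3.4302 N/mm
U = ½kδ² = 0.5 × 3.4302 × 78² = 10435 N·mm = 10.435 J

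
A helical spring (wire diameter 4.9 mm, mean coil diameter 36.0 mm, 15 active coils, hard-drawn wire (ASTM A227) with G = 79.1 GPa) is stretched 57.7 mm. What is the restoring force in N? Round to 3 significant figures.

k = Gd⁴/(8D³N_a) = (79.1×10³)(4.9⁴)/(8·36.0³·15) = 8.1446 N/mm
F = k·δ = 8.1446 × 57.7 = 469.95 N

470 N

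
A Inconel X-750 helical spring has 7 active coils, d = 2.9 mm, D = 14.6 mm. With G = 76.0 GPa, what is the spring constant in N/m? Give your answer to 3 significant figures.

k = Gd⁴/(8D³N_a) = (76.0×10³ × 2.9⁴) / (8 × 14.6³ × 7)
  = 5.37534e+06 / 174280 = 30.843 N/mm = 30843 N/m

30800 N/m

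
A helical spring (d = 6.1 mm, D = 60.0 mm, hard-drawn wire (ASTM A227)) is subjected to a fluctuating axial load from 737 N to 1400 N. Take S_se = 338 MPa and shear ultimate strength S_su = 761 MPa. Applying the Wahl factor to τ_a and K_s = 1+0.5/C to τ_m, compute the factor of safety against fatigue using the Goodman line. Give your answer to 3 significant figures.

C = D/d = 60.0/6.1 = 9.8361; K_W = (4C−1)/(4C−4)+0.615/C = 1.1474; K_s = 1+0.5/C = 1.0508
F_a = (F_max−F_min)/2 = 331.5 N; F_m = (F_max+F_min)/2 = 1068.5 N
τ_a = K_W·8F_aD/(πd³) = 1.1474 × 223.14 = 256.04 MPa
τ_m = K_s·8F_mD/(πd³) = 1.0508 × 719.24 = 755.81 MPa
Goodman: 1/n_f = τ_a/S_se + τ_m/S_su = 256.04/338 + 755.81/761 = 0.75750 + 0.99317 = 1.7507
n_f = 1/1.7507 = 0.5712

0.571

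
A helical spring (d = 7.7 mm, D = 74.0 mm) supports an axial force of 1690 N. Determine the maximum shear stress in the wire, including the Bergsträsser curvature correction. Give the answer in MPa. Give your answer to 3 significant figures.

Spring index C = D/d = 74.0/7.7 = 9.6104
K_B = (4C+2)/(4C−3) = 40.442/35.442 = 1.1411
τ₀ = 8FD/(πd³) = 8·1690·74.0/(π·7.7³) = 1.00048e+06/1434.2 = 697.57 MPa
τ_max = K·τ₀ = 1.1411 × 697.57 = 795.98 MPa

796 MPa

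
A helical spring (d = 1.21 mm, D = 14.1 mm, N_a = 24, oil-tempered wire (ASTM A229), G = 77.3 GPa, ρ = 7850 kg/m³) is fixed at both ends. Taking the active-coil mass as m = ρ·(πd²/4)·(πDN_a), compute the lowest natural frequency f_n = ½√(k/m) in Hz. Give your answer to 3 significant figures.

k = Gd⁴/(8D³N_a) = (77.3×10³)(1.21⁴)/(8·14.1³·24) = 0.30787 N/mm = 307.87 N/m
Wire length L = πDN_a = π·14.1·24 = 1063.1 mm
m = ρ·(πd²/4)·L = 7850 × 1.1499×10⁻⁶ m² × 1.0631 m = 0.0095964 kg
f_n = ½√(k/m) = 0.5·√(307.87/0.0095964) = 0.5·√(32081) = 89.556 Hz

89.6 Hz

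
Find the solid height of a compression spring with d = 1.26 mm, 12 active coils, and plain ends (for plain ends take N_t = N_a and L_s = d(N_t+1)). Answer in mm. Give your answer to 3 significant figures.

plain ends: N_t = N_a = 12
L_s = d·(N_t+1) = 1.26 × 13 = 16.38 mm

16.4 mm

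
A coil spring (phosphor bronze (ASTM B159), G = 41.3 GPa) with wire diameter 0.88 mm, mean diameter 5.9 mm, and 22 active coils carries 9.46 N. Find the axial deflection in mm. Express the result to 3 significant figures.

13.8 mm

k = Gd⁴/(8D³N_a) = (41.3×10³)(0.88⁴)/(8·5.9³·22) = 0.68519 N/mm
δ = F/k = 9.46 / 0.68519 = 13.806 mm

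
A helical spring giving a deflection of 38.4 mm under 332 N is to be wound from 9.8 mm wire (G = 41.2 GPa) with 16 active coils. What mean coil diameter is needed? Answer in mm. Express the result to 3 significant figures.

Required rate k = F/δ = 332/38.4 = 8.6458 N/mm
D = (Gd⁴/(8N_a·k))^(1/3) = (41.2×10³·9.8⁴/(8·16·8.6458))^(1/3)
  = (343388)^(1/3) = 70.0264 mm

70.0 mm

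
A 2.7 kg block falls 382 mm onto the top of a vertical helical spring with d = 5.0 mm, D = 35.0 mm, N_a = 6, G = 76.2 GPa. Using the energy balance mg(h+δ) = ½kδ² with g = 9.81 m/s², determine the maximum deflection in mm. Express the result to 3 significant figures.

k = Gd⁴/(8D³N_a) = (76.2×10³)(5.0⁴)/(8·35.0³·6) = 23.141 N/mm
W = mg = 2.7 × 9.81 = 26.487 N
½kδ² − Wδ − Wh = 0 → δ = (W + √(W² + 2kWh))/k
δ = (26.487 + √(701.56 + 468291))/23.141 = (26.487 + 684.83)/23.141 = 30.738 mm

30.7 mm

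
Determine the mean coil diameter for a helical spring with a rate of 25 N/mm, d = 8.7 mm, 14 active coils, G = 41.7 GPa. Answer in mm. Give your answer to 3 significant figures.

44.0 mm

D = (Gd⁴/(8N_a·k))^(1/3) = (41.7×10³·8.7⁴/(8·14·25))^(1/3)
  = (85320.8)^(1/3) = 44.0235 mm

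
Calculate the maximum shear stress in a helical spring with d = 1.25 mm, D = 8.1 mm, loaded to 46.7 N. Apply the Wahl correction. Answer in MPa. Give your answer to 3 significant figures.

Spring index C = D/d = 8.1/1.25 = 6.4800
K_W = (4C−1)/(4C−4) + 0.615/C = 24.920/21.920 + 0.0949 = 1.2318
τ₀ = 8FD/(πd³) = 8·46.7·8.1/(π·1.25³) = 3026.16/6.1359 = 493.19 MPa
τ_max = K·τ₀ = 1.2318 × 493.19 = 607.49 MPa

607 MPa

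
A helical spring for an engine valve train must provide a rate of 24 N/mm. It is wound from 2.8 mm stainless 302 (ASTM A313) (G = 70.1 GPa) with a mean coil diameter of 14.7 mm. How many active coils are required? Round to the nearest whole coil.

7

N_a = Gd⁴/(8D³k) = (70.1×10³ × 2.8⁴)/(8 × 14.7³ × 24)
    = 4.30874e+06 / 609892 = 7.065 → 7 coils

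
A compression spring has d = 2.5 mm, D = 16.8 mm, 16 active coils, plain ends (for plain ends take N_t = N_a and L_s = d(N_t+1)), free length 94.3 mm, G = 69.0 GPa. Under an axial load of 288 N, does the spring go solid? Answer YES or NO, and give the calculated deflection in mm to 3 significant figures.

k = Gd⁴/(8D³N_a) = (69.0×10³)(2.5⁴)/(8·16.8³·16) = 4.4409 N/mm
N_t = 16; L_s = 2.5·17 = 42.5 mm; δ_solid = L₀ − L_s = 94.3 − 42.5 = 51.8 mm
δ = F/k = 288/4.4409 = 64.852 mm
δ ≥ δ_solid → spring goes solid

YES, δ = 64.9 mm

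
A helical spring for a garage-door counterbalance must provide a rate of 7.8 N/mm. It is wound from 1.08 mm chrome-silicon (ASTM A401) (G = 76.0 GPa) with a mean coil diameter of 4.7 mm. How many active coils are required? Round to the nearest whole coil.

N_a = Gd⁴/(8D³k) = (76.0×10³ × 1.08⁴)/(8 × 4.7³ × 7.8)
    = 103397 / 6478.56 = 15.96 → 16 coils

16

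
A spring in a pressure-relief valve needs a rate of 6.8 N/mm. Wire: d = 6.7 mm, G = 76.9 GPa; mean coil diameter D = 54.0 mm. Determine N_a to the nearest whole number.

N_a = Gd⁴/(8D³k) = (76.9×10³ × 6.7⁴)/(8 × 54.0³ × 6.8)
    = 1.54962e+08 / 8.56604e+06 = 18.09 → 18 coils

18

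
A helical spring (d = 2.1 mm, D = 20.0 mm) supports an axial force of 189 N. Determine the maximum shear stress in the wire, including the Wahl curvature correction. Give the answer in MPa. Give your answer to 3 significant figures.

1200 MPa

Spring index C = D/d = 20.0/2.1 = 9.5238
K_W = (4C−1)/(4C−4) + 0.615/C = 37.095/34.095 + 0.0646 = 1.1526
τ₀ = 8FD/(πd³) = 8·189·20.0/(π·2.1³) = 30240/29.094 = 1039.4 MPa
τ_max = K·τ₀ = 1.1526 × 1039.4 = 1198 MPa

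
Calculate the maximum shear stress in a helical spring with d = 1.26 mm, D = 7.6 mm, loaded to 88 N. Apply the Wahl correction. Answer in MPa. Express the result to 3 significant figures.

Spring index C = D/d = 7.6/1.26 = 6.0317
K_W = (4C−1)/(4C−4) + 0.615/C = 23.127/20.127 + 0.1020 = 1.2510
τ₀ = 8FD/(πd³) = 8·88·7.6/(π·1.26³) = 5350.4/6.2844 = 851.38 MPa
τ_max = K·τ₀ = 1.2510 × 851.38 = 1065.1 MPa

1070 MPa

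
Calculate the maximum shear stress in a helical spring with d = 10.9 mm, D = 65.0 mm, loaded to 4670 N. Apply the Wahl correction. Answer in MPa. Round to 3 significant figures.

749 MPa

Spring index C = D/d = 65.0/10.9 = 5.9633
K_W = (4C−1)/(4C−4) + 0.615/C = 22.853/19.853 + 0.1031 = 1.2542
τ₀ = 8FD/(πd³) = 8·4670·65.0/(π·10.9³) = 2.4284e+06/4068.5 = 596.89 MPa
τ_max = K·τ₀ = 1.2542 × 596.89 = 748.64 MPa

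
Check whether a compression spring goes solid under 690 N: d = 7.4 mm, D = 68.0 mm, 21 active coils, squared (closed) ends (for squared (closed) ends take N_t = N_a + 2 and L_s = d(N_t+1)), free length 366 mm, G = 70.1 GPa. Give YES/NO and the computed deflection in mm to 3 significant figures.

k = Gd⁴/(8D³N_a) = (70.1×10³)(7.4⁴)/(8·68.0³·21) = 3.9793 N/mm
N_t = 23; L_s = 7.4·24 = 177.6 mm; δ_solid = L₀ − L_s = 366 − 177.6 = 188.4 mm
δ = F/k = 690/3.9793 = 173.4 mm
δ < δ_solid → spring does not go solid

NO, δ = 173 mm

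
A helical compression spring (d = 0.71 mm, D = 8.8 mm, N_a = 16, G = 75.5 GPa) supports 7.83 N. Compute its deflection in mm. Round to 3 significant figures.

35.6 mm

k = Gd⁴/(8D³N_a) = (75.5×10³)(0.71⁴)/(8·8.8³·16) = 0.21995 N/mm
δ = F/k = 7.83 / 0.21995 = 35.599 mm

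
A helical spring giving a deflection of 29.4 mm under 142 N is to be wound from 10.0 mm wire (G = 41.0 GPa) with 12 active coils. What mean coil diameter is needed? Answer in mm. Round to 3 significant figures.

96.0 mm

Required rate k = F/δ = 142/29.4 = 4.8299 N/mm
D = (Gd⁴/(8N_a·k))^(1/3) = (41.0×10³·10.0⁴/(8·12·4.8299))^(1/3)
  = (884243)^(1/3) = 95.9822 mm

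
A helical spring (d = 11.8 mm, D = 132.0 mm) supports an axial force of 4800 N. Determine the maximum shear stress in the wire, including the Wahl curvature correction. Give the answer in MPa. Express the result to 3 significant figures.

1110 MPa

Spring index C = D/d = 132.0/11.8 = 11.1864
K_W = (4C−1)/(4C−4) + 0.615/C = 43.746/40.746 + 0.0550 = 1.1286
τ₀ = 8FD/(πd³) = 8·4800·132.0/(π·11.8³) = 5.0688e+06/5161.7 = 981.99 MPa
τ_max = K·τ₀ = 1.1286 × 981.99 = 1108.3 MPa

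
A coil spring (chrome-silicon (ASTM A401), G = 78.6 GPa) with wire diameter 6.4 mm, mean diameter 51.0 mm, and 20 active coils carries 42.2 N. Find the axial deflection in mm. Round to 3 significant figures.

k = Gd⁴/(8D³N_a) = (78.6×10³)(6.4⁴)/(8·51.0³·20) = 6.2132 N/mm
δ = F/k = 42.2 / 6.2132 = 6.792 mm

6.79 mm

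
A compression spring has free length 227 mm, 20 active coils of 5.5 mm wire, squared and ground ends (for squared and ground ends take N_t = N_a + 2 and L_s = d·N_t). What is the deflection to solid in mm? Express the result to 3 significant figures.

N_t = 22; L_s = 5.5·22 = 121 mm
δ_solid = L₀ − L_s = 227 − 121 = 106 mm

106 mm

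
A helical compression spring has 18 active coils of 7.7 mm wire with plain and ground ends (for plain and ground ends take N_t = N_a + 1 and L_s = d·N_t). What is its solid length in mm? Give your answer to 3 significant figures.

plain and ground ends: N_t = N_a + 1 = 18 + 1 = 19
L_s = d·N_t = 7.7 × 19 = 146.3 mm

146 mm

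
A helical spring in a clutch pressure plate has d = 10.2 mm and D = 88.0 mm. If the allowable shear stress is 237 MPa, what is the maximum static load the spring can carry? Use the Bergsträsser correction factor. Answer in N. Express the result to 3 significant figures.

969 N

C = D/d = 88.0/10.2 = 8.6275
K_B = (4C+2)/(4C−3) = 36.510/31.510 = 1.1587
τ_max = K·8FD/(πd³) → F_max = τ_allow·πd³/(8DK)
F_max = 237·π·10.2³/(8·88.0·1.1587) = 7.9013e+05/815.71 = 968.64 N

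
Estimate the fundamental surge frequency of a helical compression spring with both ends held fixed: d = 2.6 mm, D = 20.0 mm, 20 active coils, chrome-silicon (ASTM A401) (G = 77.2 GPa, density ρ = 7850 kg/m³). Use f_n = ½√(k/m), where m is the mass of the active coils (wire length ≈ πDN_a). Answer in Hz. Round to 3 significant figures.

115 Hz

k = Gd⁴/(8D³N_a) = (77.2×10³)(2.6⁴)/(8·20.0³·20) = 2.7561 N/mm = 2756.1 N/m
Wire length L = πDN_a = π·20.0·20 = 1256.6 mm
m = ρ·(πd²/4)·L = 7850 × 5.3093×10⁻⁶ m² × 1.2566 m = 0.052374 kg
f_n = ½√(k/m) = 0.5·√(2756.1/0.052374) = 0.5·√(52624) = 114.7 Hz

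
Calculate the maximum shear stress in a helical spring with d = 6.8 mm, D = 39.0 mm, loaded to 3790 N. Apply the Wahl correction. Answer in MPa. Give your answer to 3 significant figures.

Spring index C = D/d = 39.0/6.8 = 5.7353
K_W = (4C−1)/(4C−4) + 0.615/C = 21.941/18.941 + 0.1072 = 1.2656
τ₀ = 8FD/(πd³) = 8·3790·39.0/(π·6.8³) = 1.18248e+06/987.82 = 1197.1 MPa
τ_max = K·τ₀ = 1.2656 × 1197.1 = 1515 MPa

1520 MPa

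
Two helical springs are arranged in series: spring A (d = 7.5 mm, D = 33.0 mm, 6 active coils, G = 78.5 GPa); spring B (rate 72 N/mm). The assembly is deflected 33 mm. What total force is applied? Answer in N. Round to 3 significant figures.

1580 N

k_A = Gd⁴/(8D³N_a) = (78.5×10³)(7.5⁴)/(8·33.0³·6) = 143.99 N/mm
Series: 1/k_eq = 1/143.99 + 1/72 = 0.020834; k_eq = 47.999 N/mm
F = k_eq·δ = 47.999·33 = 1584 N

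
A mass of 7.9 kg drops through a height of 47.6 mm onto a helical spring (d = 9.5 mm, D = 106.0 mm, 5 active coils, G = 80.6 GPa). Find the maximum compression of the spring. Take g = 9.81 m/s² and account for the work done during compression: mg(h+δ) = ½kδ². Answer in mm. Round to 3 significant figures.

29.4 mm

k = Gd⁴/(8D³N_a) = (80.6×10³)(9.5⁴)/(8·106.0³·5) = 13.78 N/mm
W = mg = 7.9 × 9.81 = 77.499 N
½kδ² − Wδ − Wh = 0 → δ = (W + √(W² + 2kWh))/k
δ = (77.499 + √(6006.1 + 101668))/13.78 = (77.499 + 328.14)/13.78 = 29.436 mm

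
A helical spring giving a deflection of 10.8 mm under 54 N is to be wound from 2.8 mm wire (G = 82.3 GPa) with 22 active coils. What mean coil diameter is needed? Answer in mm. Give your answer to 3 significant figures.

Required rate k = F/δ = 54/10.8 = 5 N/mm
D = (Gd⁴/(8N_a·k))^(1/3) = (82.3×10³·2.8⁴/(8·22·5))^(1/3)
  = (5748.43)^(1/3) = 17.9136 mm

17.9 mm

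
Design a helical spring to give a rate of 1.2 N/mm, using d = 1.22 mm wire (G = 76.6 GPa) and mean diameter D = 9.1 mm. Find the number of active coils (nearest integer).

N_a = Gd⁴/(8D³k) = (76.6×10³ × 1.22⁴)/(8 × 9.1³ × 1.2)
    = 169695 / 7234.28 = 23.46 → 23 coils

23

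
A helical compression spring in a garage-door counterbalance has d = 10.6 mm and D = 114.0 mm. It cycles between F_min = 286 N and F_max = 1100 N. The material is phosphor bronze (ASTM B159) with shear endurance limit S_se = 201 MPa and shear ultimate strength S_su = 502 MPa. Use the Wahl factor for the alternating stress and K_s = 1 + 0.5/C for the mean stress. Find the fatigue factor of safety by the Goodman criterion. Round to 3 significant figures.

1.10

C = D/d = 114.0/10.6 = 10.7547; K_W = (4C−1)/(4C−4)+0.615/C = 1.1341; K_s = 1+0.5/C = 1.0465
F_a = (F_max−F_min)/2 = 407 N; F_m = (F_max+F_min)/2 = 693 N
τ_a = K_W·8F_aD/(πd³) = 1.1341 × 99.202 = 112.5 MPa
τ_m = K_s·8F_mD/(πd³) = 1.0465 × 168.91 = 176.76 MPa
Goodman: 1/n_f = τ_a/S_se + τ_m/S_su = 112.5/201 + 176.76/502 = 0.55971 + 0.35212 = 0.91183
n_f = 1/0.91183 = 1.097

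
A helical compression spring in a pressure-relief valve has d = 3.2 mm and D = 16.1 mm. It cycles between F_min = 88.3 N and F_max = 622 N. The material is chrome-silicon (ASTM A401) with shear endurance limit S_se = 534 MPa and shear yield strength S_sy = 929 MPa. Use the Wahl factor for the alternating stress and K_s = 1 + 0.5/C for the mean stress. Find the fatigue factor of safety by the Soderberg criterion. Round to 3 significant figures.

0.744

C = D/d = 16.1/3.2 = 5.0312; K_W = (4C−1)/(4C−4)+0.615/C = 1.3083; K_s = 1+0.5/C = 1.0994
F_a = (F_max−F_min)/2 = 266.85 N; F_m = (F_max+F_min)/2 = 355.15 N
τ_a = K_W·8F_aD/(πd³) = 1.3083 × 333.87 = 436.8 MPa
τ_m = K_s·8F_mD/(πd³) = 1.0994 × 444.35 = 488.51 MPa
Soderberg: 1/n_f = τ_a/S_se + τ_m/S_sy = 436.8/534 + 488.51/929 = 0.81798 + 0.52585 = 1.3438
n_f = 1/1.3438 = 0.7441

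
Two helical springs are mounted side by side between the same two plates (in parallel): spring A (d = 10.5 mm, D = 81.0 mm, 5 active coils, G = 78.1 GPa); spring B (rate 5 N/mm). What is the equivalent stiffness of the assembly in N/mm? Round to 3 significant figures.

k_A = Gd⁴/(8D³N_a) = (78.1×10³)(10.5⁴)/(8·81.0³·5) = 44.657 N/mm
Parallel: k_eq = 44.657 + 5 = 49.657 N/mm

49.7 N/mm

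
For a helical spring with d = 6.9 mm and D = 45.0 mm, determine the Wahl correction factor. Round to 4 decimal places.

1.2301

C = D/d = 45.0/6.9 = 6.5217
K_W = (4C−1)/(4C−4) + 0.615/C = 25.087/22.087 + 0.0943 = 1.2301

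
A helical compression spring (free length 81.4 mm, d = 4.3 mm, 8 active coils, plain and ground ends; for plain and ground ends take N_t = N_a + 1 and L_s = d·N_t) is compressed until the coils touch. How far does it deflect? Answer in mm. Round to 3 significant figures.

42.7 mm

N_t = 9; L_s = 4.3·9 = 38.7 mm
δ_solid = L₀ − L_s = 81.4 − 38.7 = 42.7 mm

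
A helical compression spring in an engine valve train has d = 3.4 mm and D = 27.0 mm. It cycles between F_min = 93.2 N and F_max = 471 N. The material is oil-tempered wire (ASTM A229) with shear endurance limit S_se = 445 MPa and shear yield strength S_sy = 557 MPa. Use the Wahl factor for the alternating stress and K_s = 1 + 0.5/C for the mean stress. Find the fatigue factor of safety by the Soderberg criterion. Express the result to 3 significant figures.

0.549

C = D/d = 27.0/3.4 = 7.9412; K_W = (4C−1)/(4C−4)+0.615/C = 1.1855; K_s = 1+0.5/C = 1.0630
F_a = (F_max−F_min)/2 = 188.9 N; F_m = (F_max+F_min)/2 = 282.1 N
τ_a = K_W·8F_aD/(πd³) = 1.1855 × 330.44 = 391.74 MPa
τ_m = K_s·8F_mD/(πd³) = 1.0630 × 493.48 = 524.55 MPa
Soderberg: 1/n_f = τ_a/S_se + τ_m/S_sy = 391.74/445 + 524.55/557 = 0.88032 + 0.94174 = 1.8221
n_f = 1/1.8221 = 0.5488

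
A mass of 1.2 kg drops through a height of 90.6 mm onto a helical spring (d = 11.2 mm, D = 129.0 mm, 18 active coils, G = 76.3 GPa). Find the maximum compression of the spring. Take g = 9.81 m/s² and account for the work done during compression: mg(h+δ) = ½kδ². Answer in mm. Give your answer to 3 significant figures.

26.7 mm

k = Gd⁴/(8D³N_a) = (76.3×10³)(11.2⁴)/(8·129.0³·18) = 3.8839 N/mm
W = mg = 1.2 × 9.81 = 11.772 N
½kδ² − Wδ − Wh = 0 → δ = (W + √(W² + 2kWh))/k
δ = (11.772 + √(138.58 + 8284.64))/3.8839 = (11.772 + 91.778)/3.8839 = 26.662 mm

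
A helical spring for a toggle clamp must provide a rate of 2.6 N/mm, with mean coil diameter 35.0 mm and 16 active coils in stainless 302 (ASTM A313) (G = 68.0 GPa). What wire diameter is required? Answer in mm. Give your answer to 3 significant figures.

d = (8D³N_a·k / G)^(1/4) = (8·35.0³·16·2.6 / (68.0×10³))^0.25
  = (209.84)^0.25 = 3.8060 mm

3.81 mm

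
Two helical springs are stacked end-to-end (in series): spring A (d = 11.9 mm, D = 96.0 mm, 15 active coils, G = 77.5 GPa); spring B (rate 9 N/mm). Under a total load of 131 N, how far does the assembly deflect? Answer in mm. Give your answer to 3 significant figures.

23.5 mm

k_A = Gd⁴/(8D³N_a) = (77.5×10³)(11.9⁴)/(8·96.0³·15) = 14.638 N/mm
Series: 1/k_eq = 1/14.638 + 1/9 = 0.17942; k_eq = 5.5734 N/mm
δ = F/k_eq = 131/5.5734 = 23.505 mm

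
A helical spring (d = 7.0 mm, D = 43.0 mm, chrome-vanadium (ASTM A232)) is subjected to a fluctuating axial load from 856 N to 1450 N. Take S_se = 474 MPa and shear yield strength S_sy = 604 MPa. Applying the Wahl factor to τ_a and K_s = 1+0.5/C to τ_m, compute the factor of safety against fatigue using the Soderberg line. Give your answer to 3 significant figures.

1.10

C = D/d = 43.0/7.0 = 6.1429; K_W = (4C−1)/(4C−4)+0.615/C = 1.2459; K_s = 1+0.5/C = 1.0814
F_a = (F_max−F_min)/2 = 297 N; F_m = (F_max+F_min)/2 = 1153 N
τ_a = K_W·8F_aD/(πd³) = 1.2459 × 94.814 = 118.13 MPa
τ_m = K_s·8F_mD/(πd³) = 1.0814 × 368.08 = 398.04 MPa
Soderberg: 1/n_f = τ_a/S_se + τ_m/S_sy = 118.13/474 + 398.04/604 = 0.24923 + 0.65901 = 0.90823
n_f = 1/0.90823 = 1.101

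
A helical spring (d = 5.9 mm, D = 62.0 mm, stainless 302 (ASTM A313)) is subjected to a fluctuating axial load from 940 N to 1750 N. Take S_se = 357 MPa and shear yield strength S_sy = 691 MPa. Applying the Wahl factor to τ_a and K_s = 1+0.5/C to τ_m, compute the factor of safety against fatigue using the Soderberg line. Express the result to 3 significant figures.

0.391

C = D/d = 62.0/5.9 = 10.5085; K_W = (4C−1)/(4C−4)+0.615/C = 1.1374; K_s = 1+0.5/C = 1.0476
F_a = (F_max−F_min)/2 = 405 N; F_m = (F_max+F_min)/2 = 1345 N
τ_a = K_W·8F_aD/(πd³) = 1.1374 × 311.34 = 354.12 MPa
τ_m = K_s·8F_mD/(πd³) = 1.0476 × 1033.9 = 1083.1 MPa
Soderberg: 1/n_f = τ_a/S_se + τ_m/S_sy = 354.12/357 + 1083.1/691 = 0.99192 + 1.56750 = 2.5594
n_f = 1/2.5594 = 0.3907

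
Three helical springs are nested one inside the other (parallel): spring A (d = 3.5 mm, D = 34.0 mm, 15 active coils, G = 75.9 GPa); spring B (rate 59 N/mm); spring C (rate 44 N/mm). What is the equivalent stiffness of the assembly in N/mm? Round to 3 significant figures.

105 N/mm

k_A = Gd⁴/(8D³N_a) = (75.9×10³)(3.5⁴)/(8·34.0³·15) = 2.4149 N/mm
Parallel: k_eq = 2.4149 + 59 + 44 = 105.41 N/mm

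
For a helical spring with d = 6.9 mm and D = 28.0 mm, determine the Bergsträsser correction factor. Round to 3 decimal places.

C = D/d = 28.0/6.9 = 4.0580
K_B = (4C+2)/(4C−3) = 18.232/13.232 = 1.3779

1.378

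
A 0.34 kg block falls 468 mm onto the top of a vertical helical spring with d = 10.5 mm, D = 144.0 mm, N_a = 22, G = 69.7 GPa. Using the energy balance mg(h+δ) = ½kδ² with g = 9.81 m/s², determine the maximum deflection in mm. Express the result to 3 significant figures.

46.1 mm

k = Gd⁴/(8D³N_a) = (69.7×10³)(10.5⁴)/(8·144.0³·22) = 1.6121 N/mm
W = mg = 0.34 × 9.81 = 3.3354 N
½kδ² − Wδ − Wh = 0 → δ = (W + √(W² + 2kWh))/k
δ = (3.3354 + √(11.125 + 5032.85))/1.6121 = (3.3354 + 71.021)/1.6121 = 46.124 mm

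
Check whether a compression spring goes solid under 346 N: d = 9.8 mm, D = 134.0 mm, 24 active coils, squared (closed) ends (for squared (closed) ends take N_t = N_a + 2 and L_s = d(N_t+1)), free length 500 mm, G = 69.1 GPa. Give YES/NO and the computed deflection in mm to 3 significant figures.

k = Gd⁴/(8D³N_a) = (69.1×10³)(9.8⁴)/(8·134.0³·24) = 1.3796 N/mm
N_t = 26; L_s = 9.8·27 = 264.6 mm; δ_solid = L₀ − L_s = 500 − 264.6 = 235.4 mm
δ = F/k = 346/1.3796 = 250.79 mm
δ ≥ δ_solid → spring goes solid

YES, δ = 251 mm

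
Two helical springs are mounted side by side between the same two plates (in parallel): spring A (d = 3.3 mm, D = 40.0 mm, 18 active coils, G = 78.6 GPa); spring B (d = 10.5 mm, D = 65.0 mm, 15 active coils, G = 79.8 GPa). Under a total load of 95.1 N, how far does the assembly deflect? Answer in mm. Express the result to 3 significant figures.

k_A = Gd⁴/(8D³N_a) = (78.6×10³)(3.3⁴)/(8·40.0³·18) = 1.0114 N/mm
k_B = Gd⁴/(8D³N_a) = (79.8×10³)(10.5⁴)/(8·65.0³·15) = 29.433 N/mm
Parallel: k_eq = 1.0114 + 29.433 = 30.445 N/mm
δ = F/k_eq = 95.1/30.445 = 3.1237 mm

3.12 mm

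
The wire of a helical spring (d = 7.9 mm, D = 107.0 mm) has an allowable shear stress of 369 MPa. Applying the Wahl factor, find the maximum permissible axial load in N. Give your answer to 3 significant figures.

604 N

C = D/d = 107.0/7.9 = 13.5443
K_W = (4C−1)/(4C−4) + 0.615/C = 53.177/50.177 + 0.0454 = 1.1052
τ_max = K·8FD/(πd³) → F_max = τ_allow·πd³/(8DK)
F_max = 369·π·7.9³/(8·107.0·1.1052) = 5.7155e+05/946.05 = 604.15 N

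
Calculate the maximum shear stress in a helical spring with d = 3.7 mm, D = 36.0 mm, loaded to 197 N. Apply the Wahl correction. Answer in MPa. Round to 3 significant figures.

410 MPa

Spring index C = D/d = 36.0/3.7 = 9.7297
K_W = (4C−1)/(4C−4) + 0.615/C = 37.919/34.919 + 0.0632 = 1.1491
τ₀ = 8FD/(πd³) = 8·197·36.0/(π·3.7³) = 56736/159.13 = 356.54 MPa
τ_max = K·τ₀ = 1.1491 × 356.54 = 409.7 MPa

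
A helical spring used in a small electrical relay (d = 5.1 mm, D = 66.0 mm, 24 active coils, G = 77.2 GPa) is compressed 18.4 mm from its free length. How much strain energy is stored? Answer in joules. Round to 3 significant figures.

0.160 J

k = Gd⁴/(8D³N_a) = (77.2×10³)(5.1⁴)/(8·66.0³·24) = 0.94616 N/mm
U = ½kδ² = 0.5 × 0.94616 × 18.4² = 160.17 N·mm = 0.16017 J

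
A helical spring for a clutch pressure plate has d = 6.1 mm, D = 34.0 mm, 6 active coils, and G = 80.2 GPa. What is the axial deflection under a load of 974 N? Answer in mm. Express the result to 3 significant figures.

16.5 mm

k = Gd⁴/(8D³N_a) = (80.2×10³)(6.1⁴)/(8·34.0³·6) = 58.859 N/mm
δ = F/k = 974 / 58.859 = 16.548 mm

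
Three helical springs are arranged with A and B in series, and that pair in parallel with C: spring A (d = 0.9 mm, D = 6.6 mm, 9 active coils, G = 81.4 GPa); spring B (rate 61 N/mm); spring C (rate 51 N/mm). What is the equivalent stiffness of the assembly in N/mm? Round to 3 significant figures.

53.5 N/mm

k_A = Gd⁴/(8D³N_a) = (81.4×10³)(0.9⁴)/(8·6.6³·9) = 2.5801 N/mm
Springs A,B series: k_AB = 1/(1/2.5801+1/61) = 2.4754 N/mm; parallel with C: k_eq = 2.4754+51 = 53.475 N/mm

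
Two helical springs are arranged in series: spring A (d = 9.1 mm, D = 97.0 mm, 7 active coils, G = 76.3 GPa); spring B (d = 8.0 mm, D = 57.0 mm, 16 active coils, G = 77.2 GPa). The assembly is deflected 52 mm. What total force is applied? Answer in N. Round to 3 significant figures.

301 N

k_A = Gd⁴/(8D³N_a) = (76.3×10³)(9.1⁴)/(8·97.0³·7) = 10.237 N/mm
k_B = Gd⁴/(8D³N_a) = (77.2×10³)(8.0⁴)/(8·57.0³·16) = 13.34 N/mm
Series: 1/k_eq = 1/10.237 + 1/13.34 = 0.17265; k_eq = 5.7922 N/mm
F = k_eq·δ = 5.7922·52 = 301.19 N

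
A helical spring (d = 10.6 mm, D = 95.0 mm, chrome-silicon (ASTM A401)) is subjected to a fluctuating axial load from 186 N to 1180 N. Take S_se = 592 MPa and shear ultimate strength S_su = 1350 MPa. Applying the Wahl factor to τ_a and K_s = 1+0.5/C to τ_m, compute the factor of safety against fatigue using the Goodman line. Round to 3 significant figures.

3.26

C = D/d = 95.0/10.6 = 8.9623; K_W = (4C−1)/(4C−4)+0.615/C = 1.1628; K_s = 1+0.5/C = 1.0558
F_a = (F_max−F_min)/2 = 497 N; F_m = (F_max+F_min)/2 = 683 N
τ_a = K_W·8F_aD/(πd³) = 1.1628 × 100.95 = 117.39 MPa
τ_m = K_s·8F_mD/(πd³) = 1.0558 × 138.73 = 146.47 MPa
Goodman: 1/n_f = τ_a/S_se + τ_m/S_su = 117.39/592 + 146.47/1350 = 0.19829 + 0.10850 = 0.30678
n_f = 1/0.30678 = 3.26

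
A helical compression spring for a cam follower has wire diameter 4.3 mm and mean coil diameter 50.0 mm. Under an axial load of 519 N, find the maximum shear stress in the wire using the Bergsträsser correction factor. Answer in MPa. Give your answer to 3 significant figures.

Spring index C = D/d = 50.0/4.3 = 11.6279
K_B = (4C+2)/(4C−3) = 48.512/43.512 = 1.1149
τ₀ = 8FD/(πd³) = 8·519·50.0/(π·4.3³) = 207600/249.78 = 831.14 MPa
τ_max = K·τ₀ = 1.1149 × 831.14 = 926.64 MPa

927 MPa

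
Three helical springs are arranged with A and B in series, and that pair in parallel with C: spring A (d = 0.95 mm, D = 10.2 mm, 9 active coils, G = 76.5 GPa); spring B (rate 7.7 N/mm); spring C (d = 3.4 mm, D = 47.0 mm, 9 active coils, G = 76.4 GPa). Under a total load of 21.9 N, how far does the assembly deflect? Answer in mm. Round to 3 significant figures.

10.4 mm

k_A = Gd⁴/(8D³N_a) = (76.5×10³)(0.95⁴)/(8·10.2³·9) = 0.8155 N/mm
k_C = Gd⁴/(8D³N_a) = (76.4×10³)(3.4⁴)/(8·47.0³·9) = 1.3658 N/mm
Springs A,B series: k_AB = 1/(1/0.8155+1/7.7) = 0.7374 N/mm; parallel with C: k_eq = 0.7374+1.3658 = 2.1032 N/mm
δ = F/k_eq = 21.9/2.1032 = 10.413 mm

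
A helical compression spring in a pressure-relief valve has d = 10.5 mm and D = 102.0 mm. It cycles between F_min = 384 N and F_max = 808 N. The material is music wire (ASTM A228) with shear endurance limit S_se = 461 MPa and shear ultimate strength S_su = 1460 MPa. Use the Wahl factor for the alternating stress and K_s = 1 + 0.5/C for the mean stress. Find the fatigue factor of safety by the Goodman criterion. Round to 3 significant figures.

4.65

C = D/d = 102.0/10.5 = 9.7143; K_W = (4C−1)/(4C−4)+0.615/C = 1.1494; K_s = 1+0.5/C = 1.0515
F_a = (F_max−F_min)/2 = 212 N; F_m = (F_max+F_min)/2 = 596 N
τ_a = K_W·8F_aD/(πd³) = 1.1494 × 47.567 = 54.673 MPa
τ_m = K_s·8F_mD/(πd³) = 1.0515 × 133.73 = 140.61 MPa
Goodman: 1/n_f = τ_a/S_se + τ_m/S_su = 54.673/461 + 140.61/1460 = 0.11860 + 0.09631 = 0.2149
n_f = 1/0.2149 = 4.653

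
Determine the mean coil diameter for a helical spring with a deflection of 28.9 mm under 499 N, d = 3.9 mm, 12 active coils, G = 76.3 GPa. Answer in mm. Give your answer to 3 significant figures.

22.0 mm

Required rate k = F/δ = 499/28.9 = 17.266 N/mm
D = (Gd⁴/(8N_a·k))^(1/3) = (76.3×10³·3.9⁴/(8·12·17.266))^(1/3)
  = (10649)^(1/3) = 22.0007 mm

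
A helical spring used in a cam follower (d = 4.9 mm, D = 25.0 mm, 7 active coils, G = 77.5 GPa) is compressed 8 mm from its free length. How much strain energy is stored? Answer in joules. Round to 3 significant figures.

k = Gd⁴/(8D³N_a) = (77.5×10³)(4.9⁴)/(8·25.0³·7) = 51.06 N/mm
U = ½kδ² = 0.5 × 51.06 × 8² = 1633.9 N·mm = 1.6339 J

1.63 J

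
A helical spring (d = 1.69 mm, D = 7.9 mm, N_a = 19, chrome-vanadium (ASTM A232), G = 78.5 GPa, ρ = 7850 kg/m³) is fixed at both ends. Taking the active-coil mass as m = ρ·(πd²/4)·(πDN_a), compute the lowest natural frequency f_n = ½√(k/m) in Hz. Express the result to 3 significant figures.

507 Hz

k = Gd⁴/(8D³N_a) = (78.5×10³)(1.69⁴)/(8·7.9³·19) = 8.5446 N/mm = 8544.6 N/m
Wire length L = πDN_a = π·7.9·19 = 471.55 mm
m = ρ·(πd²/4)·L = 7850 × 2.2432×10⁻⁶ m² × 0.47155 m = 0.0083035 kg
f_n = ½√(k/m) = 0.5·√(8544.6/0.0083035) = 0.5·√(1.029e+06) = 507.21 Hz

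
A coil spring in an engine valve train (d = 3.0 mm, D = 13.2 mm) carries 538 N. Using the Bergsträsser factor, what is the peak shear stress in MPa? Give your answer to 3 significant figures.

Spring index C = D/d = 13.2/3.0 = 4.4000
K_B = (4C+2)/(4C−3) = 19.600/14.600 = 1.3425
τ₀ = 8FD/(πd³) = 8·538·13.2/(π·3.0³) = 56812.8/84.823 = 669.78 MPa
τ_max = K·τ₀ = 1.3425 × 669.78 = 899.16 MPa

899 MPa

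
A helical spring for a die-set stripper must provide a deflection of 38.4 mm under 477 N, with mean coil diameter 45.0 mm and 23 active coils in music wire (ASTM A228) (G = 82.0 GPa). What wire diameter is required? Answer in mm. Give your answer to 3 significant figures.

Required rate k = F/δ = 477/38.4 = 12.422 N/mm
d = (8D³N_a·k / G)^(1/4) = (8·45.0³·23·12.422 / (82.0×10³))^0.25
  = (2540)^0.25 = 7.0992 mm

7.10 mm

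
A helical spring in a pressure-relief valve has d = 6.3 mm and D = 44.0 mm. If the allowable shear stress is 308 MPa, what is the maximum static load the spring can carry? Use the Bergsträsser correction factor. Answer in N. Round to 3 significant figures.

C = D/d = 44.0/6.3 = 6.9841
K_B = (4C+2)/(4C−3) = 29.937/24.937 = 1.2005
τ_max = K·8FD/(πd³) → F_max = τ_allow·πd³/(8DK)
F_max = 308·π·6.3³/(8·44.0·1.2005) = 2.4195e+05/422.58 = 572.55 N

573 N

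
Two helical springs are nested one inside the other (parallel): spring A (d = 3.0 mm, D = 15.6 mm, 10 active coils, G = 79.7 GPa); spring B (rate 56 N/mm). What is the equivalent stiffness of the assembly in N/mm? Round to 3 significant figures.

77.3 N/mm

k_A = Gd⁴/(8D³N_a) = (79.7×10³)(3.0⁴)/(8·15.6³·10) = 21.256 N/mm
Parallel: k_eq = 21.256 + 56 = 77.256 N/mm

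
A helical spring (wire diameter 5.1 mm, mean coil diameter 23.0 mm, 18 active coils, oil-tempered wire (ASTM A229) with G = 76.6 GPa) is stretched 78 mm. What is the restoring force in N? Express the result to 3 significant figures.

2310 N

k = Gd⁴/(8D³N_a) = (76.6×10³)(5.1⁴)/(8·23.0³·18) = 29.578 N/mm
F = k·δ = 29.578 × 78 = 2307.1 N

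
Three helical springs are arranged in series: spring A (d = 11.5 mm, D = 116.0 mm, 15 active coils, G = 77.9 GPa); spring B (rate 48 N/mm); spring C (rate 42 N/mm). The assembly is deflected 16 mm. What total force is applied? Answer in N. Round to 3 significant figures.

k_A = Gd⁴/(8D³N_a) = (77.9×10³)(11.5⁴)/(8·116.0³·15) = 7.274 N/mm
Series: 1/k_eq = 1/7.274 + 1/48 + 1/42 = 0.18212; k_eq = 5.4909 N/mm
F = k_eq·δ = 5.4909·16 = 87.855 N

87.9 N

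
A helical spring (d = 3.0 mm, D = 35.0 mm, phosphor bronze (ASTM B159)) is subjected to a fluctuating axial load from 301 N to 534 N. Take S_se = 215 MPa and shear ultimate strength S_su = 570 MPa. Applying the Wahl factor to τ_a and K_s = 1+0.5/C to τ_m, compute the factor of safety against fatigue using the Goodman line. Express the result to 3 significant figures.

0.221

C = D/d = 35.0/3.0 = 11.6667; K_W = (4C−1)/(4C−4)+0.615/C = 1.1230; K_s = 1+0.5/C = 1.0429
F_a = (F_max−F_min)/2 = 116.5 N; F_m = (F_max+F_min)/2 = 417.5 N
τ_a = K_W·8F_aD/(πd³) = 1.1230 × 384.57 = 431.88 MPa
τ_m = K_s·8F_mD/(πd³) = 1.0429 × 1378.2 = 1437.2 MPa
Goodman: 1/n_f = τ_a/S_se + τ_m/S_su = 431.88/215 + 1437.2/570 = 2.00873 + 2.52145 = 4.5302
n_f = 1/4.5302 = 0.2207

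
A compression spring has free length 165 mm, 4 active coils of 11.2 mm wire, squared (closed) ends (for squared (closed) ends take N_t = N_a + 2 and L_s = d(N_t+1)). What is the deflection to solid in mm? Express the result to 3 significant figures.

N_t = 6; L_s = 11.2·7 = 78.4 mm
δ_solid = L₀ − L_s = 165 − 78.4 = 86.6 mm

86.6 mm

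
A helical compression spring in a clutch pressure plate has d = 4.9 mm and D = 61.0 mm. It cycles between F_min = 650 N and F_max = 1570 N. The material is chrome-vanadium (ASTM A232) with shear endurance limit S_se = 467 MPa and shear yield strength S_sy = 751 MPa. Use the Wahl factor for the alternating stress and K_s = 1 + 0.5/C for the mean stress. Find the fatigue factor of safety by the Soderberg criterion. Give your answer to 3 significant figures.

0.287

C = D/d = 61.0/4.9 = 12.4490; K_W = (4C−1)/(4C−4)+0.615/C = 1.1149; K_s = 1+0.5/C = 1.0402
F_a = (F_max−F_min)/2 = 460 N; F_m = (F_max+F_min)/2 = 1110 N
τ_a = K_W·8F_aD/(πd³) = 1.1149 × 607.35 = 677.14 MPa
τ_m = K_s·8F_mD/(πd³) = 1.0402 × 1465.6 = 1524.4 MPa
Soderberg: 1/n_f = τ_a/S_se + τ_m/S_sy = 677.14/467 + 1524.4/751 = 1.44998 + 2.02986 = 3.4798
n_f = 1/3.4798 = 0.2874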